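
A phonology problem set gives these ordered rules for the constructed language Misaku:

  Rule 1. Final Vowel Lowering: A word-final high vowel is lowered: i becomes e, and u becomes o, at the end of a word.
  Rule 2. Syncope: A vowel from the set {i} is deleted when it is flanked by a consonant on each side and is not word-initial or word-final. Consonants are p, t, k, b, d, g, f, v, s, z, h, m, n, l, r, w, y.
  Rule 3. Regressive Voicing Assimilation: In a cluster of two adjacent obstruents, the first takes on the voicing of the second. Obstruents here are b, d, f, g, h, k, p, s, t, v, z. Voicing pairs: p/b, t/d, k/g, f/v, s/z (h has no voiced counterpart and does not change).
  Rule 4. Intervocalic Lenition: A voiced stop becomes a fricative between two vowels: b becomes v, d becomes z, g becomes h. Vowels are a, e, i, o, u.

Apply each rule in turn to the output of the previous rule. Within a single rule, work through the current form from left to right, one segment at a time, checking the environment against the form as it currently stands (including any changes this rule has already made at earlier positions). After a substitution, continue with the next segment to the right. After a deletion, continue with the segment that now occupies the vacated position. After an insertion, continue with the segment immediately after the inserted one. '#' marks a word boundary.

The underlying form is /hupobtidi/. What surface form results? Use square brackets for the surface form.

Rule 1 Final Vowel Lowering: [hupobtidi] → [hupobtide]
Rule 2 Syncope: [hupobtide] → [hupobtde]
Rule 3 Regressive Voicing Assimilation: [hupobtde] → [hupopdde]
Rule 4 Intervocalic Lenition: no change — [hupopdde]

[hupopdde]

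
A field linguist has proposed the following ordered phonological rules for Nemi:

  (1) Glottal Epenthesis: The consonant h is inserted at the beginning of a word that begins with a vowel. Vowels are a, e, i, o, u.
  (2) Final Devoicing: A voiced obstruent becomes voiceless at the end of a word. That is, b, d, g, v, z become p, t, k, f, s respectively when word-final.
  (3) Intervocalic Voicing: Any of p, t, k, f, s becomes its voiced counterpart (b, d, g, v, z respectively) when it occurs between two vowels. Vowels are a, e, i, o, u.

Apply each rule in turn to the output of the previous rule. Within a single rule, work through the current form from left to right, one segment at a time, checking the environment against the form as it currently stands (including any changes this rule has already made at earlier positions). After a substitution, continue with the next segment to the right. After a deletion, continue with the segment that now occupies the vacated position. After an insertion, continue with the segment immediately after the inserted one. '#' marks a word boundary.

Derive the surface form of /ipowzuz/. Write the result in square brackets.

[hibowzus]

(1) Glottal Epenthesis: [ipowzuz] → [hipowzuz]
(2) Final Devoicing: [hipowzuz] → [hipowzus]
(3) Intervocalic Voicing: [hipowzus] → [hibowzus]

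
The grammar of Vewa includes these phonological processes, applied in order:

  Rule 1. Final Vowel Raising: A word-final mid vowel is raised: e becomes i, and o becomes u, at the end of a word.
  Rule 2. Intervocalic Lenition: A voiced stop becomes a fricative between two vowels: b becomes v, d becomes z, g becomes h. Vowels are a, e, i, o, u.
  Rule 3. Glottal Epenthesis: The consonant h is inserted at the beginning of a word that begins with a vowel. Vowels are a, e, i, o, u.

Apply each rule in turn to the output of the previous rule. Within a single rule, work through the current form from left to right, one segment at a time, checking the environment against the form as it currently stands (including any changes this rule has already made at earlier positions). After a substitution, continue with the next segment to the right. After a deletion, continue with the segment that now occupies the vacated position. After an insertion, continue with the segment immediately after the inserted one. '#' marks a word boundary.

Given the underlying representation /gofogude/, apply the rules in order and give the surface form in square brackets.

Rule 1 Final Vowel Raising: [gofogude] → [gofogudi]
Rule 2 Intervocalic Lenition: [gofogudi] → [gofohuzi]
Rule 3 Glottal Epenthesis: no change — [gofohuzi]

[gofohuzi]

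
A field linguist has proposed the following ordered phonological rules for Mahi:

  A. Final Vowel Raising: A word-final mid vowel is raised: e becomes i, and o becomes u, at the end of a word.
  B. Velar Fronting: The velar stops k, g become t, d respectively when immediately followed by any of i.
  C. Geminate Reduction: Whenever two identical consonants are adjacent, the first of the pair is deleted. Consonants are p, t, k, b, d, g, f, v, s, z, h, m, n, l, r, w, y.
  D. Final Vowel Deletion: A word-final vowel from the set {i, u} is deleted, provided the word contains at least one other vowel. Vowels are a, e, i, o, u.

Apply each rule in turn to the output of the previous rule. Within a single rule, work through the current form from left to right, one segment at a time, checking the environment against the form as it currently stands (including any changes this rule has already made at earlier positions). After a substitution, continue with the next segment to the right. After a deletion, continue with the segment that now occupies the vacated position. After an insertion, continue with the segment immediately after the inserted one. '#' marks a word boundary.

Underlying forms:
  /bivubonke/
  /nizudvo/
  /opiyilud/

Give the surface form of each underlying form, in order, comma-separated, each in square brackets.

/bivubonke/:
  A Final Vowel Raising: [bivubonke] → [bivubonki]
  B Velar Fronting: [bivubonki] → [bivubonti]
  C Geminate Reduction: no change — [bivubonti]
  D Final Vowel Deletion: [bivubonti] → [bivubont]
/nizudvo/:
  A Final Vowel Raising: [nizudvo] → [nizudvu]
  B Velar Fronting: no change — [nizudvu]
  C Geminate Reduction: no change — [nizudvu]
  D Final Vowel Deletion: [nizudvu] → [nizudv]
/opiyilud/:
  A Final Vowel Raising: no change — [opiyilud]
  B Velar Fronting: no change — [opiyilud]
  C Geminate Reduction: no change — [opiyilud]
  D Final Vowel Deletion: no change — [opiyilud]

[bivubont], [nizudv], [opiyilud]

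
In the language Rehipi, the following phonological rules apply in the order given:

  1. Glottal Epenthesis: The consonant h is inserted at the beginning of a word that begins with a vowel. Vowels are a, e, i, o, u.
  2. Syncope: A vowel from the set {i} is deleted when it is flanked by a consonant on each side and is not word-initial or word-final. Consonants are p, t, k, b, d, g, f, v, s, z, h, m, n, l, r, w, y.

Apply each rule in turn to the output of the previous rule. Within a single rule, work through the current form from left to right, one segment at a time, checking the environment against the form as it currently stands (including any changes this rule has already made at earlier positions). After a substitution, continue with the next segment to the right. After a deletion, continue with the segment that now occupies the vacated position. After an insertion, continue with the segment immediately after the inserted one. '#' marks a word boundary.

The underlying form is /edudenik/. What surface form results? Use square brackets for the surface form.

[hedudenk]

1 Glottal Epenthesis: [edudenik] → [hedudenik]
2 Syncope: [hedudenik] → [hedudenk]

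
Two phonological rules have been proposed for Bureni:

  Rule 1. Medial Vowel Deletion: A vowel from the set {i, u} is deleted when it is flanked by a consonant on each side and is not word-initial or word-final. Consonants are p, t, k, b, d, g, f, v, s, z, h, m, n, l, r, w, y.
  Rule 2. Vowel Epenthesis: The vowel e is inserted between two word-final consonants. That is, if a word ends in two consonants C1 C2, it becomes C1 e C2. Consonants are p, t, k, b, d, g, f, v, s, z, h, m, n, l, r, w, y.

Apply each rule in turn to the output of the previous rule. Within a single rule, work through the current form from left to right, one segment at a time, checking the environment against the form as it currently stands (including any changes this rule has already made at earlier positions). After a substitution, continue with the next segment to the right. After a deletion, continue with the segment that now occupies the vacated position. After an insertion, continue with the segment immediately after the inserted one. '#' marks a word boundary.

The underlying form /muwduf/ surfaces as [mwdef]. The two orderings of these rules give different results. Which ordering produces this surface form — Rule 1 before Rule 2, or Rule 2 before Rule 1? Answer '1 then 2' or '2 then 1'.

1 then 2

Order 1 then 2:
  1 Medial Vowel Deletion: [muwduf] → [mwdf]
  2 Vowel Epenthesis: [mwdf] → [mwdef]
  result: [mwdef]
Order 2 then 1:
  2 Vowel Epenthesis: no change — [muwduf]
  1 Medial Vowel Deletion: [muwduf] → [mwdf]
  result: [mwdf]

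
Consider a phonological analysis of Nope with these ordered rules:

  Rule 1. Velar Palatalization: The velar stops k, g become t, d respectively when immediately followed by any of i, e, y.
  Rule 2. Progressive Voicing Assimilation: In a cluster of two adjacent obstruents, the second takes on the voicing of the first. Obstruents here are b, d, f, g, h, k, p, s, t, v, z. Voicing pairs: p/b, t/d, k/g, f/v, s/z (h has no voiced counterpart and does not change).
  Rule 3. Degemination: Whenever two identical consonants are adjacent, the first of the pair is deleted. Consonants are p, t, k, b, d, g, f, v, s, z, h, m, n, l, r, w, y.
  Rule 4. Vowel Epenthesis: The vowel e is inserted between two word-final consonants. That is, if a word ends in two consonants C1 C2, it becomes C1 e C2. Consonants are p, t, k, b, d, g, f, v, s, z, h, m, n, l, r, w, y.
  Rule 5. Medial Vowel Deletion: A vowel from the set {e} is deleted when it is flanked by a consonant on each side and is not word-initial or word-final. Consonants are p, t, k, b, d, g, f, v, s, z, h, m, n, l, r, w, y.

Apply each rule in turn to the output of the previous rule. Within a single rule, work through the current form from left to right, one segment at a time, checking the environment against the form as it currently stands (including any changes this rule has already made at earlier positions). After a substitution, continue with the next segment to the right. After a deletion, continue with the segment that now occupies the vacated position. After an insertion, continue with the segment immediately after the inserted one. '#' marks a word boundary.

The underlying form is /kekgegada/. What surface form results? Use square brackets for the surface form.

Rule 1 Velar Palatalization: [kekgegada] → [tekdegada]
Rule 2 Progressive Voicing Assimilation: [tekdegada] → [tektegada]
Rule 3 Degemination: no change — [tektegada]
Rule 4 Vowel Epenthesis: no change — [tektegada]
Rule 5 Medial Vowel Deletion: [tektegada] → [tktgada]

[tktgada]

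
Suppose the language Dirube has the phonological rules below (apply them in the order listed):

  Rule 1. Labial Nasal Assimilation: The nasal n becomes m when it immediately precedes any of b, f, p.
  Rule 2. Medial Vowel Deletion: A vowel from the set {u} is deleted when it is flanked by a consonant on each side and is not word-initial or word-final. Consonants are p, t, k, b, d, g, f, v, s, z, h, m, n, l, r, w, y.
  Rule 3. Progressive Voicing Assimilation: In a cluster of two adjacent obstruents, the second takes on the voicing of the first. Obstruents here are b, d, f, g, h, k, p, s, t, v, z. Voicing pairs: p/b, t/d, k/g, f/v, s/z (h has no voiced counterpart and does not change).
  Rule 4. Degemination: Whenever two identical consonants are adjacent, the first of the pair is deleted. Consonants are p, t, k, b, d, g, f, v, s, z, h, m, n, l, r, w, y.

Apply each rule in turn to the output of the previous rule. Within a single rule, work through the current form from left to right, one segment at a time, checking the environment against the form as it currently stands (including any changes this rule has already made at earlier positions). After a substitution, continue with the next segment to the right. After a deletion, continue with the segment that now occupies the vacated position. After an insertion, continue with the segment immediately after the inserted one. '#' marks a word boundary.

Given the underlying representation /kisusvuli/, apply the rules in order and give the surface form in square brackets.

Rule 1 Labial Nasal Assimilation: no change — [kisusvuli]
Rule 2 Medial Vowel Deletion: [kisusvuli] → [kissvli]
Rule 3 Progressive Voicing Assimilation: [kissvli] → [kissfli]
Rule 4 Degemination: [kissfli] → [kisfli]

[kisfli]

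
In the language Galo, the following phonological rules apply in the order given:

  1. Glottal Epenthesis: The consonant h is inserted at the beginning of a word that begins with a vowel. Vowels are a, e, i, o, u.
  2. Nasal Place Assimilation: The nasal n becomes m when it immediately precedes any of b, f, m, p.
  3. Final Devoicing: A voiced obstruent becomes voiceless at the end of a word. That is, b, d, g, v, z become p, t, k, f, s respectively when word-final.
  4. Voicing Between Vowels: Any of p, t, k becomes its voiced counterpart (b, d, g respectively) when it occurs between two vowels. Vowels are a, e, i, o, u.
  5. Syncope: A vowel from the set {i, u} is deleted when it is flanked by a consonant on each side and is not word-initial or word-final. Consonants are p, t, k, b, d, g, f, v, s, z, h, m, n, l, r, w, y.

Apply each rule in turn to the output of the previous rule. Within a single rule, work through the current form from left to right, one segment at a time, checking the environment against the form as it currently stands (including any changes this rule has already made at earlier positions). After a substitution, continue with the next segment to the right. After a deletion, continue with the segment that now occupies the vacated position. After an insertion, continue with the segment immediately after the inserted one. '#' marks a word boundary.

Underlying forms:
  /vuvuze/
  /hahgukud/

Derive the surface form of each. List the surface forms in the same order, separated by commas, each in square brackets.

/vuvuze/:
  1 Glottal Epenthesis: no change — [vuvuze]
  2 Nasal Place Assimilation: no change — [vuvuze]
  3 Final Devoicing: no change — [vuvuze]
  4 Voicing Between Vowels: no change — [vuvuze]
  5 Syncope: [vuvuze] → [vvze]
/hahgukud/:
  1 Glottal Epenthesis: no change — [hahgukud]
  2 Nasal Place Assimilation: no change — [hahgukud]
  3 Final Devoicing: [hahgukud] → [hahgukut]
  4 Voicing Between Vowels: [hahgukut] → [hahgugut]
  5 Syncope: [hahgugut] → [hahggt]

[vvze], [hahggt]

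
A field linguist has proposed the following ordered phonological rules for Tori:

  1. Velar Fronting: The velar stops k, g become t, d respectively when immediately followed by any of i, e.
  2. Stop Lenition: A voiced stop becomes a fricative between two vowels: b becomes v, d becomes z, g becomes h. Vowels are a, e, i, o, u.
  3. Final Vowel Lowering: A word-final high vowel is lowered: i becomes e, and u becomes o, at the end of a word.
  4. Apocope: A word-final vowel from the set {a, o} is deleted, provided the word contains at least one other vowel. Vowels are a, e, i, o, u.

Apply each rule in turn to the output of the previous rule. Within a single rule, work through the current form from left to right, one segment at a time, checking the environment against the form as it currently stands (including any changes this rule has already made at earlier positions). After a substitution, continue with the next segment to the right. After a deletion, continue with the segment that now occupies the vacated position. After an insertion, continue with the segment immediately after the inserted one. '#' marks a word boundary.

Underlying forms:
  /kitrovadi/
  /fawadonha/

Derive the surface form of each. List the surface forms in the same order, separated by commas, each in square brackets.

[titrovaze], [fawazonh]

/kitrovadi/:
  1 Velar Fronting: [kitrovadi] → [titrovadi]
  2 Stop Lenition: [titrovadi] → [titrovazi]
  3 Final Vowel Lowering: [titrovazi] → [titrovaze]
  4 Apocope: no change — [titrovaze]
/fawadonha/:
  1 Velar Fronting: no change — [fawadonha]
  2 Stop Lenition: [fawadonha] → [fawazonha]
  3 Final Vowel Lowering: no change — [fawazonha]
  4 Apocope: [fawazonha] → [fawazonh]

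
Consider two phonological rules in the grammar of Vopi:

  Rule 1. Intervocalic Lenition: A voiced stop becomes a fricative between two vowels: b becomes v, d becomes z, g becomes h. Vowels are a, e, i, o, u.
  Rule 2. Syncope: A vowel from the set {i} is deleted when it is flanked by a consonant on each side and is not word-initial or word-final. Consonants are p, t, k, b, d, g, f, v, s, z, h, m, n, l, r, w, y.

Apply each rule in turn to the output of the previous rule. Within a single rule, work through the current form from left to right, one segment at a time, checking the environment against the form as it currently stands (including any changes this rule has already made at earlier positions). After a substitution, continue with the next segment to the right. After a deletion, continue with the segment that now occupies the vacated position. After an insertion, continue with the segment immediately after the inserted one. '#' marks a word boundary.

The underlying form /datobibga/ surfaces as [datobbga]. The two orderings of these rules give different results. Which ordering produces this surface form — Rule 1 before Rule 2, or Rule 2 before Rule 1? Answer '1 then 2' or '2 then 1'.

Order 1 then 2:
  1 Intervocalic Lenition: [datobibga] → [datovibga]
  2 Syncope: [datovibga] → [datovbga]
  result: [datovbga]
Order 2 then 1:
  2 Syncope: [datobibga] → [datobbga]
  1 Intervocalic Lenition: no change — [datobbga]
  result: [datobbga]

2 then 1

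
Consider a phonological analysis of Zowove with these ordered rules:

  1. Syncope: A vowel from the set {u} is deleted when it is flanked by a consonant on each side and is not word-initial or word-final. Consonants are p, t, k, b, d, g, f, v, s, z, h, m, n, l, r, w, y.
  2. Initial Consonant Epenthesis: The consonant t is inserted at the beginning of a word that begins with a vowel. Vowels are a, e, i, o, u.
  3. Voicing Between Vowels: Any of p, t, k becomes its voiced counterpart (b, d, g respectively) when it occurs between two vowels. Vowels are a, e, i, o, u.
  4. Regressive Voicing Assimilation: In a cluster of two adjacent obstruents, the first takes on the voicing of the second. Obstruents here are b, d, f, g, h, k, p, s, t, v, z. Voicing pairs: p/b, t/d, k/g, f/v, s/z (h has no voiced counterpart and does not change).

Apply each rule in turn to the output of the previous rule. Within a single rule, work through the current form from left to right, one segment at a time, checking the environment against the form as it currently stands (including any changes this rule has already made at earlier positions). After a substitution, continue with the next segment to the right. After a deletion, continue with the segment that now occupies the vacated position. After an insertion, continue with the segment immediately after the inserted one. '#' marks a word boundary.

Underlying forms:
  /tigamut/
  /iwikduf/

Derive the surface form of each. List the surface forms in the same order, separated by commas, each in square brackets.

[tigamt], [tiwigtf]

/tigamut/:
  1 Syncope: [tigamut] → [tigamt]
  2 Initial Consonant Epenthesis: no change — [tigamt]
  3 Voicing Between Vowels: no change — [tigamt]
  4 Regressive Voicing Assimilation: no change — [tigamt]
/iwikduf/:
  1 Syncope: [iwikduf] → [iwikdf]
  2 Initial Consonant Epenthesis: [iwikdf] → [tiwikdf]
  3 Voicing Between Vowels: no change — [tiwikdf]
  4 Regressive Voicing Assimilation: [tiwikdf] → [tiwigtf]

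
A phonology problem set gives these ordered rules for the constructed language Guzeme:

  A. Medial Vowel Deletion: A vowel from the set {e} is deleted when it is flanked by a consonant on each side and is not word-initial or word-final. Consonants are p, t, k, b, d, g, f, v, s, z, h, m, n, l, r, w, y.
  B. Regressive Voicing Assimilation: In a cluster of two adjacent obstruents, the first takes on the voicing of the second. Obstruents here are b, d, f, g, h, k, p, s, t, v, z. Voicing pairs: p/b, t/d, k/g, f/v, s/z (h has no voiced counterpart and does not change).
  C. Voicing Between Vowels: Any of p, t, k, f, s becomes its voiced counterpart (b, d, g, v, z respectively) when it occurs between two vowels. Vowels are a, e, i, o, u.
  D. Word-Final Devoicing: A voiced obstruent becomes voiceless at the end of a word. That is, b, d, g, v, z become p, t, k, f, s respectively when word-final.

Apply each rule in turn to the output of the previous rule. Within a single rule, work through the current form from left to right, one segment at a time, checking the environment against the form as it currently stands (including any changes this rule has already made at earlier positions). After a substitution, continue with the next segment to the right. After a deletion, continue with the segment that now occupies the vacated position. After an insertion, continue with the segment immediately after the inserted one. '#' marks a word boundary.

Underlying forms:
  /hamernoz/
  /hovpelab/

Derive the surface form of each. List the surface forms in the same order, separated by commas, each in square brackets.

[hamrnos], [hofplap]

/hamernoz/:
  A Medial Vowel Deletion: [hamernoz] → [hamrnoz]
  B Regressive Voicing Assimilation: no change — [hamrnoz]
  C Voicing Between Vowels: no change — [hamrnoz]
  D Word-Final Devoicing: [hamrnoz] → [hamrnos]
/hovpelab/:
  A Medial Vowel Deletion: [hovpelab] → [hovplab]
  B Regressive Voicing Assimilation: [hovplab] → [hofplab]
  C Voicing Between Vowels: no change — [hofplab]
  D Word-Final Devoicing: [hofplab] → [hofplap]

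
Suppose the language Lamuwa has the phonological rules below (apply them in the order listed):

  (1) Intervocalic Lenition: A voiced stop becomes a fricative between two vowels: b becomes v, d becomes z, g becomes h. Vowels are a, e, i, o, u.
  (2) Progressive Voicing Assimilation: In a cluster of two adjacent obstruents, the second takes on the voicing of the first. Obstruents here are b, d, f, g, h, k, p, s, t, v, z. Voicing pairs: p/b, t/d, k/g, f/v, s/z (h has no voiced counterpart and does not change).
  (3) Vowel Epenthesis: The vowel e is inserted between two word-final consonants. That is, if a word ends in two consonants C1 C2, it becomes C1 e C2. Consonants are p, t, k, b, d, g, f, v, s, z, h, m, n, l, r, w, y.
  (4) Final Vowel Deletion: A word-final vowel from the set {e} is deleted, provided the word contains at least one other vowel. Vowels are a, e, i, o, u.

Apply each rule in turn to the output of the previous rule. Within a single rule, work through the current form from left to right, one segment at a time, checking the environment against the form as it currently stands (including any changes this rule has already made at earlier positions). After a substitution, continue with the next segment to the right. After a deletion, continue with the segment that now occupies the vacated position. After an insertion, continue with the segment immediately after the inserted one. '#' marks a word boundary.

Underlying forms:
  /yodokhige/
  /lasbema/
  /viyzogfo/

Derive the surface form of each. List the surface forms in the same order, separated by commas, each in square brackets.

/yodokhige/:
  (1) Intervocalic Lenition: [yodokhige] → [yozokhihe]
  (2) Progressive Voicing Assimilation: no change — [yozokhihe]
  (3) Vowel Epenthesis: no change — [yozokhihe]
  (4) Final Vowel Deletion: [yozokhihe] → [yozokhih]
/lasbema/:
  (1) Intervocalic Lenition: no change — [lasbema]
  (2) Progressive Voicing Assimilation: [lasbema] → [laspema]
  (3) Vowel Epenthesis: no change — [laspema]
  (4) Final Vowel Deletion: no change — [laspema]
/viyzogfo/:
  (1) Intervocalic Lenition: no change — [viyzogfo]
  (2) Progressive Voicing Assimilation: [viyzogfo] → [viyzogvo]
  (3) Vowel Epenthesis: no change — [viyzogvo]
  (4) Final Vowel Deletion: no change — [viyzogvo]

[yozokhih], [laspema], [viyzogvo]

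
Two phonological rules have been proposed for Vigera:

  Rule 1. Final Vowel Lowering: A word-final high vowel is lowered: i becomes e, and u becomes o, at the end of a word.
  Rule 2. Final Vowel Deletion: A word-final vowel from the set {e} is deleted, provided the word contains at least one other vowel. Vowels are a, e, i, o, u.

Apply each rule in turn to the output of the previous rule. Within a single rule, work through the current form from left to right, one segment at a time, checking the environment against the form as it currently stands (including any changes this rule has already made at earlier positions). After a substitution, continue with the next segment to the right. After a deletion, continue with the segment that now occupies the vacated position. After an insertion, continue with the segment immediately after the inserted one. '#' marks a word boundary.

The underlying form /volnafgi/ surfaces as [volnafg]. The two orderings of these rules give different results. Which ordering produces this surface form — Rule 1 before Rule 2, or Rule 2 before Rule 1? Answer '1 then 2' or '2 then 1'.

Order 1 then 2:
  1 Final Vowel Lowering: [volnafgi] → [volnafge]
  2 Final Vowel Deletion: [volnafge] → [volnafg]
  result: [volnafg]
Order 2 then 1:
  2 Final Vowel Deletion: no change — [volnafgi]
  1 Final Vowel Lowering: [volnafgi] → [volnafge]
  result: [volnafge]

1 then 2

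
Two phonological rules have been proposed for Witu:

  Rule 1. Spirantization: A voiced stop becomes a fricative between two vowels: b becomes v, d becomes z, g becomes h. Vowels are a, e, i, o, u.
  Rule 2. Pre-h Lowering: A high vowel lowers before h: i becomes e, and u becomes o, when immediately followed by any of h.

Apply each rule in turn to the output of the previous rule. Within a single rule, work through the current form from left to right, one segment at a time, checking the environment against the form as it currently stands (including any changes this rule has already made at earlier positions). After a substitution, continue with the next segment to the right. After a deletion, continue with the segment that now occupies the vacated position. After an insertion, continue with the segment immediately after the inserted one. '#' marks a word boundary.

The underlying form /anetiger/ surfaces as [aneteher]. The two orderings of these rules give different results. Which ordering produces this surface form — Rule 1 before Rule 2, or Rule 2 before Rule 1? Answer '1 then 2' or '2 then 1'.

Order 1 then 2:
  1 Spirantization: [anetiger] → [anetiher]
  2 Pre-h Lowering: [anetiher] → [aneteher]
  result: [aneteher]
Order 2 then 1:
  2 Pre-h Lowering: no change — [anetiger]
  1 Spirantization: [anetiger] → [anetiher]
  result: [anetiher]

1 then 2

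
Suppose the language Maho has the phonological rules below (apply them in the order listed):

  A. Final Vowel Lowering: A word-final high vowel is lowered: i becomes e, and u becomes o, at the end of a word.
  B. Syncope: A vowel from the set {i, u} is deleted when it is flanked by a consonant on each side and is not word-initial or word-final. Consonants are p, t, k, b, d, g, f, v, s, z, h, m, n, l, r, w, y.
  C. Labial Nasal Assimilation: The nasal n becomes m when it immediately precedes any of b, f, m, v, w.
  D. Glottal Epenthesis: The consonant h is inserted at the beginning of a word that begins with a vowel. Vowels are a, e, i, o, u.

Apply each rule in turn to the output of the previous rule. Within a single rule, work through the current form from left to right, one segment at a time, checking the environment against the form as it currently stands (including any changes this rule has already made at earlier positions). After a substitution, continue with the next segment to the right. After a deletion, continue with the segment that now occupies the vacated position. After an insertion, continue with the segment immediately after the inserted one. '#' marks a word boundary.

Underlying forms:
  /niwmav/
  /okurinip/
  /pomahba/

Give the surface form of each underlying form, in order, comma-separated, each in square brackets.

/niwmav/:
  A Final Vowel Lowering: no change — [niwmav]
  B Syncope: [niwmav] → [nwmav]
  C Labial Nasal Assimilation: [nwmav] → [mwmav]
  D Glottal Epenthesis: no change — [mwmav]
/okurinip/:
  A Final Vowel Lowering: no change — [okurinip]
  B Syncope: [okurinip] → [okrnp]
  C Labial Nasal Assimilation: no change — [okrnp]
  D Glottal Epenthesis: [okrnp] → [hokrnp]
/pomahba/:
  A Final Vowel Lowering: no change — [pomahba]
  B Syncope: no change — [pomahba]
  C Labial Nasal Assimilation: no change — [pomahba]
  D Glottal Epenthesis: no change — [pomahba]

[mwmav], [hokrnp], [pomahba]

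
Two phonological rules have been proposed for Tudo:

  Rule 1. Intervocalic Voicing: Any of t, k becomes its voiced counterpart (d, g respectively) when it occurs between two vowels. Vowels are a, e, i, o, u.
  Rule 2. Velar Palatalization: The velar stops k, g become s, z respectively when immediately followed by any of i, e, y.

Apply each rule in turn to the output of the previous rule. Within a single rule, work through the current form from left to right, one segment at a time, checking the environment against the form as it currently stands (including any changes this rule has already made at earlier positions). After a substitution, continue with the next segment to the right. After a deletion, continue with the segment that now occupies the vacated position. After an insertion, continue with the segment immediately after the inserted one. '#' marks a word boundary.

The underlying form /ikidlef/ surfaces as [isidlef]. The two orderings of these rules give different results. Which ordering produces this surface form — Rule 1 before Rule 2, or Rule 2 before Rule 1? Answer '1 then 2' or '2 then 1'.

Order 1 then 2:
  1 Intervocalic Voicing: [ikidlef] → [igidlef]
  2 Velar Palatalization: [igidlef] → [izidlef]
  result: [izidlef]
Order 2 then 1:
  2 Velar Palatalization: [ikidlef] → [isidlef]
  1 Intervocalic Voicing: no change — [isidlef]
  result: [isidlef]

2 then 1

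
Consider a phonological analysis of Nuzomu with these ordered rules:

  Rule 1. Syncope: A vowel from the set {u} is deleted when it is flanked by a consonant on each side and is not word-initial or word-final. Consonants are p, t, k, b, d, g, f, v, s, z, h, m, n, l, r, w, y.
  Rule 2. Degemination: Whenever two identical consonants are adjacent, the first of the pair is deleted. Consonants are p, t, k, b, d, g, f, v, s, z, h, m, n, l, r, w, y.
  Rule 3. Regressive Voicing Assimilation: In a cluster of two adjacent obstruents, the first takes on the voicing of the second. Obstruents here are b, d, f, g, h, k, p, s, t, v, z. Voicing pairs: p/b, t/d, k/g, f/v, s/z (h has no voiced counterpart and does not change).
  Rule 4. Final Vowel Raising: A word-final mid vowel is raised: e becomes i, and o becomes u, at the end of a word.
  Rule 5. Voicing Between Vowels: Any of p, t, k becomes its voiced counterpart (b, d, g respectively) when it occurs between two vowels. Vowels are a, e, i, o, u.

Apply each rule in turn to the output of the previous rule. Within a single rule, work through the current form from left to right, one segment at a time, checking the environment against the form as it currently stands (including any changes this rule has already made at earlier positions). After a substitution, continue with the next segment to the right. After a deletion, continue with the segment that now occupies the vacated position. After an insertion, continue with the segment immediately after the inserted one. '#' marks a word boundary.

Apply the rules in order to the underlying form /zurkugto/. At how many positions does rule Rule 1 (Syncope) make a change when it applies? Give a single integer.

Rule 1 Syncope: [zurkugto] → [zrkgto]
Rule 2 Degemination: no change — [zrkgto]
Rule 3 Regressive Voicing Assimilation: [zrkgto] → [zrgkto]
Rule 4 Final Vowel Raising: [zrgkto] → [zrgktu]
Rule 5 Voicing Between Vowels: no change — [zrgktu]
Rule Rule 1 changed 2 position(s).

2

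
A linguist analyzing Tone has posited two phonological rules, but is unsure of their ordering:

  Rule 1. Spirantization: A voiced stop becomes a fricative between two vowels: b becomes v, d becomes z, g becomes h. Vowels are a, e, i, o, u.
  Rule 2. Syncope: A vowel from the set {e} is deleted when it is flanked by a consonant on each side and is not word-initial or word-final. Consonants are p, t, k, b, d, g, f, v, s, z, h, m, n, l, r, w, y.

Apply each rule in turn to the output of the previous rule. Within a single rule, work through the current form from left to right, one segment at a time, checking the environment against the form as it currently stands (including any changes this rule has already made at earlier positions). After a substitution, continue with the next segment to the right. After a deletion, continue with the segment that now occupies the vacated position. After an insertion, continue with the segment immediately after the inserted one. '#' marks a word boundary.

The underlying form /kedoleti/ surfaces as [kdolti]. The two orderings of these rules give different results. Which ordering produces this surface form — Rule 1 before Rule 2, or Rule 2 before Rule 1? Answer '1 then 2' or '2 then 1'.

Order 1 then 2:
  1 Spirantization: [kedoleti] → [kezoleti]
  2 Syncope: [kezoleti] → [kzolti]
  result: [kzolti]
Order 2 then 1:
  2 Syncope: [kedoleti] → [kdolti]
  1 Spirantization: no change — [kdolti]
  result: [kdolti]

2 then 1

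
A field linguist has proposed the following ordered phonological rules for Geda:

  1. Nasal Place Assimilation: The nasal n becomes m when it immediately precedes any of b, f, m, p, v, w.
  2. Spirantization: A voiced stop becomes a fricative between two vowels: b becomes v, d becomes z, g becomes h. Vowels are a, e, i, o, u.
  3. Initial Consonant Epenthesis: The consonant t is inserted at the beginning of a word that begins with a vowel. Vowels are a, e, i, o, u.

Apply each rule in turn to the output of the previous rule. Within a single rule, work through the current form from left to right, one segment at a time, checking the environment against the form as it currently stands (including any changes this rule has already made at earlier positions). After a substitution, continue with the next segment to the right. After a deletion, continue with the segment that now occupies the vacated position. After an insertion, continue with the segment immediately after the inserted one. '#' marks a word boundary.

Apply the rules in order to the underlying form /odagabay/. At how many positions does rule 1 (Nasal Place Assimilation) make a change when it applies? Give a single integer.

1 Nasal Place Assimilation: no change — [odagabay]
2 Spirantization: [odagabay] → [ozahavay]
3 Initial Consonant Epenthesis: [ozahavay] → [tozahavay]
Rule 1 changed 0 position(s).

0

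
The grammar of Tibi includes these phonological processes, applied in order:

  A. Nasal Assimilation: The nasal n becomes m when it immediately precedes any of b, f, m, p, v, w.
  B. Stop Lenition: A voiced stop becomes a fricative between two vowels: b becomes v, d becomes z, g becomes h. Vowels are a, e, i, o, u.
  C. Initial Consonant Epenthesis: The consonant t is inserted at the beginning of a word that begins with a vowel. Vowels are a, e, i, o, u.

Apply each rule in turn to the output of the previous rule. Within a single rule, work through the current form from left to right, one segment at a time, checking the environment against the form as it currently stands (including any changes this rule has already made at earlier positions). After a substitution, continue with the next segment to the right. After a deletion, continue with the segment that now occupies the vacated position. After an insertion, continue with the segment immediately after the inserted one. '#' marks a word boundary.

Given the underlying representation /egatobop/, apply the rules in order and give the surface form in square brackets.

[tehatovop]

A Nasal Assimilation: no change — [egatobop]
B Stop Lenition: [egatobop] → [ehatovop]
C Initial Consonant Epenthesis: [ehatovop] → [tehatovop]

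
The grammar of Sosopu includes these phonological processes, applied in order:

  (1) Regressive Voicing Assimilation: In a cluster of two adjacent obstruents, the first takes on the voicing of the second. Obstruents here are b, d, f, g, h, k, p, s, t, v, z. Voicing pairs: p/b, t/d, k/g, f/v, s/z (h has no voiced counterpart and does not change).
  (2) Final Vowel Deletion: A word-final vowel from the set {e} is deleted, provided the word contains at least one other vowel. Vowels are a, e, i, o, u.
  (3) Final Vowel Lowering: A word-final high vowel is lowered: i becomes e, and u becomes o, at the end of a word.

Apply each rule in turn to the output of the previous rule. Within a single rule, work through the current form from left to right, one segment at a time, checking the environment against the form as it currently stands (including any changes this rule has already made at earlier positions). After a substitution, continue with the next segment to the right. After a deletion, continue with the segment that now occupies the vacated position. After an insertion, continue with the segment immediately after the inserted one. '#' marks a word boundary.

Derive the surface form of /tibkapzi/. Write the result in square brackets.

(1) Regressive Voicing Assimilation: [tibkapzi] → [tipkabzi]
(2) Final Vowel Deletion: no change — [tipkabzi]
(3) Final Vowel Lowering: [tipkabzi] → [tipkabze]

[tipkabze]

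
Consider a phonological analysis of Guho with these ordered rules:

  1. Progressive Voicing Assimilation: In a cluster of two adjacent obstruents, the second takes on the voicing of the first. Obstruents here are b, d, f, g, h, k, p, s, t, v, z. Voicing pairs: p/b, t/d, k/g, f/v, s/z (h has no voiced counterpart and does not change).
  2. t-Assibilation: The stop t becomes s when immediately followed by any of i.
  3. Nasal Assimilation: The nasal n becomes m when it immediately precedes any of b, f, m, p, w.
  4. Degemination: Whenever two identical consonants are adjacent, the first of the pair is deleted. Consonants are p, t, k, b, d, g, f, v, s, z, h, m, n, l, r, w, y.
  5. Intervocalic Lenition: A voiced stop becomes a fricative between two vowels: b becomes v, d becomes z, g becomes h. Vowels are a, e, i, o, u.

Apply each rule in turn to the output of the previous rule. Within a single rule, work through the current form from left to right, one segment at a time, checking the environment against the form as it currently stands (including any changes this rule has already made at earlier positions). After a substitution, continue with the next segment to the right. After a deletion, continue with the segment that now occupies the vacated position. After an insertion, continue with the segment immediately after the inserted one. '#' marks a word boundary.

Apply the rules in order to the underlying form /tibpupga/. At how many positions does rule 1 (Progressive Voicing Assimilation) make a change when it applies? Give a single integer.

1 Progressive Voicing Assimilation: [tibpupga] → [tibbupka]
2 t-Assibilation: [tibbupka] → [sibbupka]
3 Nasal Assimilation: no change — [sibbupka]
4 Degemination: [sibbupka] → [sibupka]
5 Intervocalic Lenition: [sibupka] → [sivupka]
Rule 1 changed 2 position(s).

2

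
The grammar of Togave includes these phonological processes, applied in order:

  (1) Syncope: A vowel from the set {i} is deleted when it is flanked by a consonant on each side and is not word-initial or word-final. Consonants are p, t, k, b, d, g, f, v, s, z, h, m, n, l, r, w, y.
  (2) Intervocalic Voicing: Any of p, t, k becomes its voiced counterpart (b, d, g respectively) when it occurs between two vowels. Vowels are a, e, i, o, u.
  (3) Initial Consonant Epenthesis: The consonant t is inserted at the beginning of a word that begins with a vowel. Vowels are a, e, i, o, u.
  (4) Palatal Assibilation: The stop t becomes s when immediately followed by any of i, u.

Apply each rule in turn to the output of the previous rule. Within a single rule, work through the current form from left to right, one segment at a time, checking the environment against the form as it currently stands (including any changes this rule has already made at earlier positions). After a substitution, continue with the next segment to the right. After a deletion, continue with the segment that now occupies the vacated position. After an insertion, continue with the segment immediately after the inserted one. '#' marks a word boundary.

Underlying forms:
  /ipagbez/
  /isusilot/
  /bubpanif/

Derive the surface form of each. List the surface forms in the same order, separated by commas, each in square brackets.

/ipagbez/:
  (1) Syncope: no change — [ipagbez]
  (2) Intervocalic Voicing: [ipagbez] → [ibagbez]
  (3) Initial Consonant Epenthesis: [ibagbez] → [tibagbez]
  (4) Palatal Assibilation: [tibagbez] → [sibagbez]
/isusilot/:
  (1) Syncope: [isusilot] → [isuslot]
  (2) Intervocalic Voicing: no change — [isuslot]
  (3) Initial Consonant Epenthesis: [isuslot] → [tisuslot]
  (4) Palatal Assibilation: [tisuslot] → [sisuslot]
/bubpanif/:
  (1) Syncope: [bubpanif] → [bubpanf]
  (2) Intervocalic Voicing: no change — [bubpanf]
  (3) Initial Consonant Epenthesis: no change — [bubpanf]
  (4) Palatal Assibilation: no change — [bubpanf]

[sibagbez], [sisuslot], [bubpanf]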